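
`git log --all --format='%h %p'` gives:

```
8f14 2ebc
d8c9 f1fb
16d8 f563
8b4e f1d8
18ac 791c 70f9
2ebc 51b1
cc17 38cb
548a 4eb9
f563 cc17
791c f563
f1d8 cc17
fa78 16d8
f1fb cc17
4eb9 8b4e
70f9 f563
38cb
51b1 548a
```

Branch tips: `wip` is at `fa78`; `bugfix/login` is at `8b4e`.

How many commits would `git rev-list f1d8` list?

Walking parent pointers from f1d8: reachable set = {38cb, cc17, f1d8}.
That is 3 commits.

3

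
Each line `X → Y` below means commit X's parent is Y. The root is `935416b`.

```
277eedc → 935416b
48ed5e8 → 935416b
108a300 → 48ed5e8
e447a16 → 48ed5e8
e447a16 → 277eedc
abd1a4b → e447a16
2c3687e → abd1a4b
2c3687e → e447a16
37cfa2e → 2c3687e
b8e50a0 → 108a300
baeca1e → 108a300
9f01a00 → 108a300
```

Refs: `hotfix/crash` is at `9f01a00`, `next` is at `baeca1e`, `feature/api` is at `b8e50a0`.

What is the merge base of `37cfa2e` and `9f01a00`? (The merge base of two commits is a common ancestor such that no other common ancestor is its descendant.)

48ed5e8

Ancestors of 37cfa2e: {277eedc, 2c3687e, 37cfa2e, 48ed5e8, 935416b, abd1a4b, e447a16}.
Ancestors of 9f01a00: {108a300, 48ed5e8, 935416b, 9f01a00}.
Common ancestors: {48ed5e8, 935416b}.
Among these, 48ed5e8 is not an ancestor of any other common ancestor — it is the merge base.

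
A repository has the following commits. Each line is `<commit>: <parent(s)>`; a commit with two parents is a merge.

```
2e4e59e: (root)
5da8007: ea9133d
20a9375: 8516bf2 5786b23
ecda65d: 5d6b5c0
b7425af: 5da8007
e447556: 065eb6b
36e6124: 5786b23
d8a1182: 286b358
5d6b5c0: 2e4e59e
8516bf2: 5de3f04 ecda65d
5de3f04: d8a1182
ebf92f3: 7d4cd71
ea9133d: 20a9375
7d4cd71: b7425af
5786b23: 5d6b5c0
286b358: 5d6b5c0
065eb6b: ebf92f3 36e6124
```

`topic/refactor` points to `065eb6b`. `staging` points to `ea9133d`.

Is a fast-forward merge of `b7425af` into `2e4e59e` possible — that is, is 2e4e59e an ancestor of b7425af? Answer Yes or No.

A fast-forward from 2e4e59e to b7425af is possible iff 2e4e59e is an ancestor of b7425af.
Ancestors of b7425af: {20a9375, 286b358, 2e4e59e, 5786b23, 5d6b5c0, 5da8007, 5de3f04, 8516bf2, b7425af, d8a1182, ea9133d, ecda65d}.
2e4e59e is among them, so fast-forward is possible.

Yes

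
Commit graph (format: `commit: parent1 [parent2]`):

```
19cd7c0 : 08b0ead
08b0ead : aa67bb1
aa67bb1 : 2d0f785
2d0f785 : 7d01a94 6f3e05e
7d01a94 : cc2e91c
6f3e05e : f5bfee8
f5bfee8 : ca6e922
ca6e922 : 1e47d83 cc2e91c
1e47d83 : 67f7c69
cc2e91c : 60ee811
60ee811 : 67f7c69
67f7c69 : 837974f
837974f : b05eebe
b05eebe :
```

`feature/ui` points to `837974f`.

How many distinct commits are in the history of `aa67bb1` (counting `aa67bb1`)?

12

Walking parent pointers from aa67bb1: reachable set = {1e47d83, 2d0f785, 60ee811, 67f7c69, 6f3e05e, 7d01a94, 837974f, aa67bb1, b05eebe, ca6e922, cc2e91c, f5bfee8}.
That is 12 commits.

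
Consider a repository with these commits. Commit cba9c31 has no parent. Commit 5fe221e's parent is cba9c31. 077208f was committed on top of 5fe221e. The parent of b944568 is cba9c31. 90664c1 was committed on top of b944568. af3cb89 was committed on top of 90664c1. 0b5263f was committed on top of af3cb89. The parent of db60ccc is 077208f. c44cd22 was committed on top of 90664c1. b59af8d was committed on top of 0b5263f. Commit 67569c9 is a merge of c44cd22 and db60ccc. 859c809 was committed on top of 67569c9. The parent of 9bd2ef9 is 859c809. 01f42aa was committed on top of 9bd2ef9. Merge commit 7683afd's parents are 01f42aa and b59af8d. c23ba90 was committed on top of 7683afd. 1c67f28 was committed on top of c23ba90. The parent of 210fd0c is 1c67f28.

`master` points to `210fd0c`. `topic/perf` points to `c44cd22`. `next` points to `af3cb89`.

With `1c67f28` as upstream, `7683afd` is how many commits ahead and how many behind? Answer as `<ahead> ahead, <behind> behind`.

Reachable from 7683afd: {01f42aa, 077208f, 0b5263f, 5fe221e, 67569c9, 7683afd, 859c809, 90664c1, 9bd2ef9, af3cb89, b59af8d, b944568, c44cd22, cba9c31, db60ccc}.
Reachable from 1c67f28: {01f42aa, 077208f, 0b5263f, 1c67f28, 5fe221e, 67569c9, 7683afd, 859c809, 90664c1, 9bd2ef9, af3cb89, b59af8d, b944568, c23ba90, c44cd22, cba9c31, db60ccc}.
Only in 7683afd's history (ahead): {} — 0.
Only in 1c67f28's history (behind): {1c67f28, c23ba90} — 2.

0 ahead, 2 behind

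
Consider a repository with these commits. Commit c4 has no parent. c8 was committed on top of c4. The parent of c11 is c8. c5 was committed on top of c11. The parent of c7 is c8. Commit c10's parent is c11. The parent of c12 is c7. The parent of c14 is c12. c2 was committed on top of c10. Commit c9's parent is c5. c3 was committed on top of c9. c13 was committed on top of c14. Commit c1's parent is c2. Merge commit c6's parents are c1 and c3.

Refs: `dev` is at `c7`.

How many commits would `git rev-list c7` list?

Walking parent pointers from c7: reachable set = {c4, c7, c8}.
That is 3 commits.

3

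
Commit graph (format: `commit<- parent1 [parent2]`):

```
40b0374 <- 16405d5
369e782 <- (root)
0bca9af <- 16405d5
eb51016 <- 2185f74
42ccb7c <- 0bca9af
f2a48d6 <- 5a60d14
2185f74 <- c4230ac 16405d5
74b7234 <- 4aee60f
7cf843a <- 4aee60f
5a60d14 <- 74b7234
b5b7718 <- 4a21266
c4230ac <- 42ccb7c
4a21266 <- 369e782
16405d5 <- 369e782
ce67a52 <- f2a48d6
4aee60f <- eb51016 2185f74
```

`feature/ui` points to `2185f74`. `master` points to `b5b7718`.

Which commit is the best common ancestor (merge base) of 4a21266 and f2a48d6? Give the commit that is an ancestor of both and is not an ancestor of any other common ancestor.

Ancestors of 4a21266: {369e782, 4a21266}.
Ancestors of f2a48d6: {0bca9af, 16405d5, 2185f74, 369e782, 42ccb7c, 4aee60f, 5a60d14, 74b7234, c4230ac, eb51016, f2a48d6}.
Common ancestors: {369e782}.
The only common ancestor is 369e782, so it is the merge base.

369e782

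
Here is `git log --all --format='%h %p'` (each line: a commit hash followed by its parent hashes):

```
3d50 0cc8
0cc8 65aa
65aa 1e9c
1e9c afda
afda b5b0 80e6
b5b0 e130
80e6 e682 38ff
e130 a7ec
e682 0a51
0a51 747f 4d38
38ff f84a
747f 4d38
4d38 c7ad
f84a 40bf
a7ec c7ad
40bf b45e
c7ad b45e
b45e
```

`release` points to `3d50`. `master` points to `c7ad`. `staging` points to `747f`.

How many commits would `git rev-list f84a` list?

3

Walking parent pointers from f84a: reachable set = {40bf, b45e, f84a}.
That is 3 commits.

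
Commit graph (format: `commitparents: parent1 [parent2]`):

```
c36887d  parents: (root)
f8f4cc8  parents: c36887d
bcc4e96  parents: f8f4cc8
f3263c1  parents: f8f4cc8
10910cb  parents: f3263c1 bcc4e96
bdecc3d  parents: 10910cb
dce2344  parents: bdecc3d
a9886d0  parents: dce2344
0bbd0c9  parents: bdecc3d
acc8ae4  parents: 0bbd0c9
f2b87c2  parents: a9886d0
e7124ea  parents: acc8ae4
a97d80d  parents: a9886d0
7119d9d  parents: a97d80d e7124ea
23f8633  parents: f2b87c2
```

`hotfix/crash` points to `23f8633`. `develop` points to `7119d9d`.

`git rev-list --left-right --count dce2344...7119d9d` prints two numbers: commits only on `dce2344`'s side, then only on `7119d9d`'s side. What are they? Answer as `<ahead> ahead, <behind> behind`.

Reachable from dce2344: {10910cb, bcc4e96, bdecc3d, c36887d, dce2344, f3263c1, f8f4cc8}.
Reachable from 7119d9d: {0bbd0c9, 10910cb, 7119d9d, a97d80d, a9886d0, acc8ae4, bcc4e96, bdecc3d, c36887d, dce2344, e7124ea, f3263c1, f8f4cc8}.
Only in dce2344's history (ahead): {} — 0.
Only in 7119d9d's history (behind): {0bbd0c9, 7119d9d, a97d80d, a9886d0, acc8ae4, e7124ea} — 6.

0 ahead, 6 behind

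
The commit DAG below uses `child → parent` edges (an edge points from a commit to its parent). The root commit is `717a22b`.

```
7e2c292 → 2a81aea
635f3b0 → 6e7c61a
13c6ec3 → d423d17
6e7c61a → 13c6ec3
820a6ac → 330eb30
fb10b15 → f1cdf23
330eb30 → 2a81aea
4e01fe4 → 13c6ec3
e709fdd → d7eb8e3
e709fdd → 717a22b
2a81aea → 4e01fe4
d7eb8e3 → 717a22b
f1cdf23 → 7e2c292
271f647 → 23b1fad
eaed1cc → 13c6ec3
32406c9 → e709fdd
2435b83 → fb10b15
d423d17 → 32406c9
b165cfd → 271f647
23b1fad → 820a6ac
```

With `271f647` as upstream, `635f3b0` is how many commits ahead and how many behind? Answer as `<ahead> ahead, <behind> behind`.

Reachable from 635f3b0: {13c6ec3, 32406c9, 635f3b0, 6e7c61a, 717a22b, d423d17, d7eb8e3, e709fdd}.
Reachable from 271f647: {13c6ec3, 23b1fad, 271f647, 2a81aea, 32406c9, 330eb30, 4e01fe4, 717a22b, 820a6ac, d423d17, d7eb8e3, e709fdd}.
Only in 635f3b0's history (ahead): {635f3b0, 6e7c61a} — 2.
Only in 271f647's history (behind): {23b1fad, 271f647, 2a81aea, 330eb30, 4e01fe4, 820a6ac} — 6.

2 ahead, 6 behind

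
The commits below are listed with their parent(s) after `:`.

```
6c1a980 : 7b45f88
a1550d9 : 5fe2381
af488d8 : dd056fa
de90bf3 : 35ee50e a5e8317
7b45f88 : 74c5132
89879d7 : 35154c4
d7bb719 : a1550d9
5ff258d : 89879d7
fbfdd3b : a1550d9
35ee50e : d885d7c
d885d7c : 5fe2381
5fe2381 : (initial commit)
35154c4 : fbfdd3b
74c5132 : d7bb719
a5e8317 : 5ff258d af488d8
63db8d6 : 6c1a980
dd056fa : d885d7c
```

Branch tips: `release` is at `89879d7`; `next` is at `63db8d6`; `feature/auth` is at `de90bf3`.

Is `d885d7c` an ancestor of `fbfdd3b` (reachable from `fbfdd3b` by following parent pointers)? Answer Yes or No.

Ancestors of fbfdd3b: {5fe2381, a1550d9, fbfdd3b}.
d885d7c is not in that set, so it is not an ancestor of fbfdd3b.

No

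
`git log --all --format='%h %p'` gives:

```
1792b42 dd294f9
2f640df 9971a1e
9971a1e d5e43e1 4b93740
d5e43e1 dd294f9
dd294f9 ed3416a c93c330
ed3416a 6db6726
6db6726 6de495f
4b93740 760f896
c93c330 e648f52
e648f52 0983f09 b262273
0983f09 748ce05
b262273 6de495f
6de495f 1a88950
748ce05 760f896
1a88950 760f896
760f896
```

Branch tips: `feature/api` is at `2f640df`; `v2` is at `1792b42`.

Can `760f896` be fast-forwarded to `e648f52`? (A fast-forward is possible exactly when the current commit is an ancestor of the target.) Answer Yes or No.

A fast-forward from 760f896 to e648f52 is possible iff 760f896 is an ancestor of e648f52.
Ancestors of e648f52: {0983f09, 1a88950, 6de495f, 748ce05, 760f896, b262273, e648f52}.
760f896 is among them, so fast-forward is possible.

Yes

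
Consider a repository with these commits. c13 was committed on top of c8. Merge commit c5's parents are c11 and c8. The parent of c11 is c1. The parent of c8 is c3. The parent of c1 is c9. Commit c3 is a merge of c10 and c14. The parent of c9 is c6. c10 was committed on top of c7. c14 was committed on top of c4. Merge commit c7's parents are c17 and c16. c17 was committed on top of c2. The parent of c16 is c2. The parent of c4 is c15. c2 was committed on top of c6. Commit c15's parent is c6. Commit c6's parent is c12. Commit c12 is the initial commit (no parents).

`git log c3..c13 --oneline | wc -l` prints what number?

2

Reachable from c13: {c10, c12, c13, c14, c15, c16, c17, c2, c3, c4, c6, c7, c8}.
Reachable from c3: {c10, c12, c14, c15, c16, c17, c2, c3, c4, c6, c7}.
In c13's history but not c3's: {c13, c8} — 2 commits.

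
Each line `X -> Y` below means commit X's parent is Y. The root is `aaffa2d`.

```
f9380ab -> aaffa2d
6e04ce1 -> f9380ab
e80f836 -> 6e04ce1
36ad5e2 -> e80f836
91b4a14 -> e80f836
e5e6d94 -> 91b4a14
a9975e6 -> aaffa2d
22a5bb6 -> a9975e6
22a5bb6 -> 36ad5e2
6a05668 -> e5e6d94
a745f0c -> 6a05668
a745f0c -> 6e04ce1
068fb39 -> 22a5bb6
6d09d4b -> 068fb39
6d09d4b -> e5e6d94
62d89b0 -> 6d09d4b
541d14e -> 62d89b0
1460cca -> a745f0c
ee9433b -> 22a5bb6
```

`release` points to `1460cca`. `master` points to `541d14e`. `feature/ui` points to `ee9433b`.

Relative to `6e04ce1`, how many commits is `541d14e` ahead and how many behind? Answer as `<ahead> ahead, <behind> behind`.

10 ahead, 0 behind

Reachable from 541d14e: {068fb39, 22a5bb6, 36ad5e2, 541d14e, 62d89b0, 6d09d4b, 6e04ce1, 91b4a14, a9975e6, aaffa2d, e5e6d94, e80f836, f9380ab}.
Reachable from 6e04ce1: {6e04ce1, aaffa2d, f9380ab}.
Only in 541d14e's history (ahead): {068fb39, 22a5bb6, 36ad5e2, 541d14e, 62d89b0, 6d09d4b, 91b4a14, a9975e6, e5e6d94, e80f836} — 10.
Only in 6e04ce1's history (behind): {} — 0.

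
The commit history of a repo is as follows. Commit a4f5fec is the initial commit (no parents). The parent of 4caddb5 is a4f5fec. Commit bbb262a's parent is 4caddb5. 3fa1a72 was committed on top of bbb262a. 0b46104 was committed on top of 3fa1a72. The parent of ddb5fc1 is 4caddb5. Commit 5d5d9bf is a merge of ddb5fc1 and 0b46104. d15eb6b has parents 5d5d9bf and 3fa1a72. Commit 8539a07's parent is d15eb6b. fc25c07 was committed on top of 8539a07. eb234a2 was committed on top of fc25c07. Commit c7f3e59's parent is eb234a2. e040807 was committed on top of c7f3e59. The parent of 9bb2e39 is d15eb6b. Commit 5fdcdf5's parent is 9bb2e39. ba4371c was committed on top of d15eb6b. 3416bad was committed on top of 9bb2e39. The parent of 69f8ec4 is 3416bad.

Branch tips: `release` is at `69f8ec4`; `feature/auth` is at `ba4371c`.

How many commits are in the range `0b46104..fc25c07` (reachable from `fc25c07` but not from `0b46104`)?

Reachable from fc25c07: {0b46104, 3fa1a72, 4caddb5, 5d5d9bf, 8539a07, a4f5fec, bbb262a, d15eb6b, ddb5fc1, fc25c07}.
Reachable from 0b46104: {0b46104, 3fa1a72, 4caddb5, a4f5fec, bbb262a}.
In fc25c07's history but not 0b46104's: {5d5d9bf, 8539a07, d15eb6b, ddb5fc1, fc25c07} — 5 commits.

5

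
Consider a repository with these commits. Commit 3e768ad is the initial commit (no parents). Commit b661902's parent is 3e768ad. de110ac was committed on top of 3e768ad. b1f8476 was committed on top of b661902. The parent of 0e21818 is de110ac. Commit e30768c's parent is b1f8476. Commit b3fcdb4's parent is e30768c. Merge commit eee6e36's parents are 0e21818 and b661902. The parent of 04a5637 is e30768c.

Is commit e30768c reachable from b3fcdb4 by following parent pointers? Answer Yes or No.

Yes

Ancestors of b3fcdb4 (commits reachable by following parents): {3e768ad, b1f8476, b3fcdb4, b661902, e30768c}.
e30768c is in that set, so it is an ancestor of b3fcdb4.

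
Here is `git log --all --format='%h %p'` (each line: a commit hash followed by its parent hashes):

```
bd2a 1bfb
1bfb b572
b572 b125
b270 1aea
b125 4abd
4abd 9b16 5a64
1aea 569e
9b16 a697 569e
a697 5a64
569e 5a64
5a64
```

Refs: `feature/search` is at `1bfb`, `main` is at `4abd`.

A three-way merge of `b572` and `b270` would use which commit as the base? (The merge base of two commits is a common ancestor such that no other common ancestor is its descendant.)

569e

Ancestors of b572: {4abd, 569e, 5a64, 9b16, a697, b125, b572}.
Ancestors of b270: {1aea, 569e, 5a64, b270}.
Common ancestors: {569e, 5a64}.
Among these, 569e is not an ancestor of any other common ancestor — it is the merge base.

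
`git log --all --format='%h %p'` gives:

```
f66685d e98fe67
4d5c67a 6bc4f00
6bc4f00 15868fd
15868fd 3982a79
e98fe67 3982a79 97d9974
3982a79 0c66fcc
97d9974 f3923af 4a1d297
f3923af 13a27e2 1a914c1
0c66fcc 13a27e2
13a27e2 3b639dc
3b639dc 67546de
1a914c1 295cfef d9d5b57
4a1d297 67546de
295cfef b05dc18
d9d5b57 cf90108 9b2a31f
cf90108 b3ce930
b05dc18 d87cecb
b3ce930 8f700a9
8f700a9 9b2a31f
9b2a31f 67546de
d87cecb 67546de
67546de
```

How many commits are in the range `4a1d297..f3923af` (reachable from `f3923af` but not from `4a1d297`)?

Reachable from f3923af: {13a27e2, 1a914c1, 295cfef, 3b639dc, 67546de, 8f700a9, 9b2a31f, b05dc18, b3ce930, cf90108, d87cecb, d9d5b57, f3923af}.
Reachable from 4a1d297: {4a1d297, 67546de}.
In f3923af's history but not 4a1d297's: {13a27e2, 1a914c1, 295cfef, 3b639dc, 8f700a9, 9b2a31f, b05dc18, b3ce930, cf90108, d87cecb, d9d5b57, f3923af} — 12 commits.

12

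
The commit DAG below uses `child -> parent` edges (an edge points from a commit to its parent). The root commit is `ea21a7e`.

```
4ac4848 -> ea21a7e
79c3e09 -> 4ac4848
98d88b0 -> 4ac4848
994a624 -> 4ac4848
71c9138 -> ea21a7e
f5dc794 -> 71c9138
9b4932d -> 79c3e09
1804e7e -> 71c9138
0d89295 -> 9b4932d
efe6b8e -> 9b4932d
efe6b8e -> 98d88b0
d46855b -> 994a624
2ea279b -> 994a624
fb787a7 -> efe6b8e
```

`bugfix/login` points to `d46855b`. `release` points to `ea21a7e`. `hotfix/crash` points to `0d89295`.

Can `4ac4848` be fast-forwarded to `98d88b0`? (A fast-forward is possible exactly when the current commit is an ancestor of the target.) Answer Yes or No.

Yes

A fast-forward from 4ac4848 to 98d88b0 is possible iff 4ac4848 is an ancestor of 98d88b0.
Ancestors of 98d88b0: {4ac4848, 98d88b0, ea21a7e}.
4ac4848 is among them, so fast-forward is possible.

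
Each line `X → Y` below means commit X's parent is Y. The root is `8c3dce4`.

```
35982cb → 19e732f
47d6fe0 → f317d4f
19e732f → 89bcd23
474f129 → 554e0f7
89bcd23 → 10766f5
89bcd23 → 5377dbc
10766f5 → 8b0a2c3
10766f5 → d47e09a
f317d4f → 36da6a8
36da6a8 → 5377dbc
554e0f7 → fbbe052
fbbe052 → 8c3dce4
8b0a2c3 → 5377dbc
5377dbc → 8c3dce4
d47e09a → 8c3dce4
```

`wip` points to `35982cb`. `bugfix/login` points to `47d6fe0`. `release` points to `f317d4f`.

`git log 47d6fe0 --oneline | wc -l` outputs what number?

Walking parent pointers from 47d6fe0: reachable set = {36da6a8, 47d6fe0, 5377dbc, 8c3dce4, f317d4f}.
That is 5 commits.

5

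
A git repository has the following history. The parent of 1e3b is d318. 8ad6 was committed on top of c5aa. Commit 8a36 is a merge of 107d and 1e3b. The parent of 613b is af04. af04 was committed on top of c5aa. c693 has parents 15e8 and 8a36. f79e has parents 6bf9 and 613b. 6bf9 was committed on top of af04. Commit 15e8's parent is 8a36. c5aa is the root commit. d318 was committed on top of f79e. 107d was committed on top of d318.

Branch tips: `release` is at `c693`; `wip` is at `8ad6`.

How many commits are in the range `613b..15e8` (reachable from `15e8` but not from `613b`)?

Reachable from 15e8: {107d, 15e8, 1e3b, 613b, 6bf9, 8a36, af04, c5aa, d318, f79e}.
Reachable from 613b: {613b, af04, c5aa}.
In 15e8's history but not 613b's: {107d, 15e8, 1e3b, 6bf9, 8a36, d318, f79e} — 7 commits.

7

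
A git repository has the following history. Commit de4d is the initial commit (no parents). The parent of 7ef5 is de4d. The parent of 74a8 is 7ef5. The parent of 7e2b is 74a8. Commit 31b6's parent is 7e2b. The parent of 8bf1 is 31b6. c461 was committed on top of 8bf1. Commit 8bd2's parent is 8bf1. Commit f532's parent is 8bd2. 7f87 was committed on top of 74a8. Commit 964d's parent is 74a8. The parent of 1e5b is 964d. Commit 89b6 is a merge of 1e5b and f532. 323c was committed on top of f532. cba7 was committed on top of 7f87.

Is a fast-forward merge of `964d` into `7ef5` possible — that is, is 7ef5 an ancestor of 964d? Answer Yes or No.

Yes

A fast-forward from 7ef5 to 964d is possible iff 7ef5 is an ancestor of 964d.
Ancestors of 964d: {74a8, 7ef5, 964d, de4d}.
7ef5 is among them, so fast-forward is possible.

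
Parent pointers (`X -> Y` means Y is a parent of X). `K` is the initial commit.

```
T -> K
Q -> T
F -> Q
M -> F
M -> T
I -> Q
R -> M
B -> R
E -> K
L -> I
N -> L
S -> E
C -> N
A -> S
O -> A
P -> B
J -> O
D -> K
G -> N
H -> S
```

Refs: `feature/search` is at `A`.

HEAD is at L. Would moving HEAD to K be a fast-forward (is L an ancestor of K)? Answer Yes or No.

A fast-forward from L to K is possible iff L is an ancestor of K.
Ancestors of K: {K}.
L is not among them, so fast-forward is not possible.

No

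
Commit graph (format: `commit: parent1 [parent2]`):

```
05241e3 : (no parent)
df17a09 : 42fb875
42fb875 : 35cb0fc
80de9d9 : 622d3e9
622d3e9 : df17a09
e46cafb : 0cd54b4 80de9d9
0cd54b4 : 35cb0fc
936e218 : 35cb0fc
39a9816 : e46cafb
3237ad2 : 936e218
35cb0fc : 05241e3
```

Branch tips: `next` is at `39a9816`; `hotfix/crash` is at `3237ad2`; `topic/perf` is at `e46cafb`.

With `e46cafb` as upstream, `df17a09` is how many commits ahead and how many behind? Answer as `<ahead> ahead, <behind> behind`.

0 ahead, 4 behind

Reachable from df17a09: {05241e3, 35cb0fc, 42fb875, df17a09}.
Reachable from e46cafb: {05241e3, 0cd54b4, 35cb0fc, 42fb875, 622d3e9, 80de9d9, df17a09, e46cafb}.
Only in df17a09's history (ahead): {} — 0.
Only in e46cafb's history (behind): {0cd54b4, 622d3e9, 80de9d9, e46cafb} — 4.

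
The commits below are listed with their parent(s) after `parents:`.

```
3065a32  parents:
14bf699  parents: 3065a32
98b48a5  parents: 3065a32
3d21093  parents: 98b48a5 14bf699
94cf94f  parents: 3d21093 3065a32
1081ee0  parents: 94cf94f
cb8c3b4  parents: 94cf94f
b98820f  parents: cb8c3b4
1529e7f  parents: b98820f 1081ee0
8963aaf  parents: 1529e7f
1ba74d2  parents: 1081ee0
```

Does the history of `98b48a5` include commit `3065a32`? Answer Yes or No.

Ancestors of 98b48a5 (commits reachable by following parents): {3065a32, 98b48a5}.
3065a32 is in that set, so it is an ancestor of 98b48a5.

Yes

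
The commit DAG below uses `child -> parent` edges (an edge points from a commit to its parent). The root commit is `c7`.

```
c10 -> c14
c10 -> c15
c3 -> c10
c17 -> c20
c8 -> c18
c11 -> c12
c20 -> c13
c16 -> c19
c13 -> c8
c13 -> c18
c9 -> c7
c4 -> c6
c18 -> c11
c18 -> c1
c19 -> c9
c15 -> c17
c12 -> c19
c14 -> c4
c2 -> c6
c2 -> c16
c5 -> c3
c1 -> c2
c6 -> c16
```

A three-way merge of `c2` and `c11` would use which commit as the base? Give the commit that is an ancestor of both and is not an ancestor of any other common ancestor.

c19

Ancestors of c2: {c16, c19, c2, c6, c7, c9}.
Ancestors of c11: {c11, c12, c19, c7, c9}.
Common ancestors: {c19, c7, c9}.
Among these, c19 is not an ancestor of any other common ancestor — it is the merge base.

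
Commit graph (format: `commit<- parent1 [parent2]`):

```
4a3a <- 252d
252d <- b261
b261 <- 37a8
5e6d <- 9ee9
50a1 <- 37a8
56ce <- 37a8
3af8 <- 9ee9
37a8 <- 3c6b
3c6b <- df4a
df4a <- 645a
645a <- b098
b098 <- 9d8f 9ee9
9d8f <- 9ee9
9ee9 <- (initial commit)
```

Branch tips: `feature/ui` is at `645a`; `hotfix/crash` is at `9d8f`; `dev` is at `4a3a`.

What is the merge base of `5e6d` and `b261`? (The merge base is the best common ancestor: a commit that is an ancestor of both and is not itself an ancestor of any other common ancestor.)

9ee9

Ancestors of 5e6d: {5e6d, 9ee9}.
Ancestors of b261: {37a8, 3c6b, 645a, 9d8f, 9ee9, b098, b261, df4a}.
Common ancestors: {9ee9}.
The only common ancestor is 9ee9, so it is the merge base.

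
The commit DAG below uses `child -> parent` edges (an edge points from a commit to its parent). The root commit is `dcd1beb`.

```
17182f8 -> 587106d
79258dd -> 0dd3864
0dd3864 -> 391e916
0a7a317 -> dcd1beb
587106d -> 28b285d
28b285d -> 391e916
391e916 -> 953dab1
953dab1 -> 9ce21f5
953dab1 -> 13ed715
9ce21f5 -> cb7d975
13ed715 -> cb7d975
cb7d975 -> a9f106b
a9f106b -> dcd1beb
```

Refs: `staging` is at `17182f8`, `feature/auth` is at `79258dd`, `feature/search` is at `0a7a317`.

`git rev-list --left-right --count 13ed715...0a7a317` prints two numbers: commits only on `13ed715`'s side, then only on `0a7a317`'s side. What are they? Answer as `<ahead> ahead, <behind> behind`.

3 ahead, 1 behind

Reachable from 13ed715: {13ed715, a9f106b, cb7d975, dcd1beb}.
Reachable from 0a7a317: {0a7a317, dcd1beb}.
Only in 13ed715's history (ahead): {13ed715, a9f106b, cb7d975} — 3.
Only in 0a7a317's history (behind): {0a7a317} — 1.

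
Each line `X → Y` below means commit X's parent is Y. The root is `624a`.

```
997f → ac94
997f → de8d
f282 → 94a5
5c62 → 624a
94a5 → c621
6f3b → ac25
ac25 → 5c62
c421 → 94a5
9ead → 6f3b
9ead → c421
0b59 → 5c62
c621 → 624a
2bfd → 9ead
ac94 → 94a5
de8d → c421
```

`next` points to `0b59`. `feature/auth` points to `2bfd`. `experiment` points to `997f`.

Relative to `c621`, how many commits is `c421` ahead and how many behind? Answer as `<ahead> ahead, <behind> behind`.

2 ahead, 0 behind

Reachable from c421: {624a, 94a5, c421, c621}.
Reachable from c621: {624a, c621}.
Only in c421's history (ahead): {94a5, c421} — 2.
Only in c621's history (behind): {} — 0.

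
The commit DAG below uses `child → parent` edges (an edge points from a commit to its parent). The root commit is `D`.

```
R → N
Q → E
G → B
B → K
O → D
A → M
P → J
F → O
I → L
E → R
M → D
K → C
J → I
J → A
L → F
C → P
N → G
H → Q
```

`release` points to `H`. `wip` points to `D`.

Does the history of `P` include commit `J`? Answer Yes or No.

Yes

Ancestors of P (commits reachable by following parents): {A, D, F, I, J, L, M, O, P}.
J is in that set, so it is an ancestor of P.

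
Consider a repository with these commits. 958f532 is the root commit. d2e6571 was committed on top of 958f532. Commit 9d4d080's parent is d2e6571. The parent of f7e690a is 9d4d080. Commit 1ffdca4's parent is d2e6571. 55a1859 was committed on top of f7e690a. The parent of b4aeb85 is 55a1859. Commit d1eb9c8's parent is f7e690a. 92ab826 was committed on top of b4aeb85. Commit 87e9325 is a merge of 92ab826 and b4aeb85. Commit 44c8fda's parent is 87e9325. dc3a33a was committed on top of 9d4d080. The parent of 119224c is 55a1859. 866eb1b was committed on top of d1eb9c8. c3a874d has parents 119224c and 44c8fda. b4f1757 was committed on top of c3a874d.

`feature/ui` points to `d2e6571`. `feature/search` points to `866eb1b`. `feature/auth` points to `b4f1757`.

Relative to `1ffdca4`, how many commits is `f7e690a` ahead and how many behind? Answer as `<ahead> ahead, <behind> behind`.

2 ahead, 1 behind

Reachable from f7e690a: {958f532, 9d4d080, d2e6571, f7e690a}.
Reachable from 1ffdca4: {1ffdca4, 958f532, d2e6571}.
Only in f7e690a's history (ahead): {9d4d080, f7e690a} — 2.
Only in 1ffdca4's history (behind): {1ffdca4} — 1.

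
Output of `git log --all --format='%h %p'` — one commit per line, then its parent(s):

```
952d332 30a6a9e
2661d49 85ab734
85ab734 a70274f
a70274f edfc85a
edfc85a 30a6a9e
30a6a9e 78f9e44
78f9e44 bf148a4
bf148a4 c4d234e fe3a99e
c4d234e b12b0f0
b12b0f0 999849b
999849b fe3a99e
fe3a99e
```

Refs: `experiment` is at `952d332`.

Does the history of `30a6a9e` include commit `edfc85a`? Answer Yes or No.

No

Ancestors of 30a6a9e: {30a6a9e, 78f9e44, 999849b, b12b0f0, bf148a4, c4d234e, fe3a99e}.
edfc85a is not in that set, so it is not an ancestor of 30a6a9e.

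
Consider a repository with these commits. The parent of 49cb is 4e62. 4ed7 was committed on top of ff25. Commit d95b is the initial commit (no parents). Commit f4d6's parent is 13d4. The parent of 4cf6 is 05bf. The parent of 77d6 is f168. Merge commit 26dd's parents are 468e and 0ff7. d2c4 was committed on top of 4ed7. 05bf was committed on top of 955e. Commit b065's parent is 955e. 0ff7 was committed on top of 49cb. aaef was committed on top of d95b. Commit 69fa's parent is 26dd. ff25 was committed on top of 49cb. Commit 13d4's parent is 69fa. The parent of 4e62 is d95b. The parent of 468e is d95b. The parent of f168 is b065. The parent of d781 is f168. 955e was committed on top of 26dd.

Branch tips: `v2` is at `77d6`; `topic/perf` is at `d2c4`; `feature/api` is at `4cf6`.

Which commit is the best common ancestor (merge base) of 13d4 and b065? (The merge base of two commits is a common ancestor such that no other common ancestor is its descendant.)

Ancestors of 13d4: {0ff7, 13d4, 26dd, 468e, 49cb, 4e62, 69fa, d95b}.
Ancestors of b065: {0ff7, 26dd, 468e, 49cb, 4e62, 955e, b065, d95b}.
Common ancestors: {0ff7, 26dd, 468e, 49cb, 4e62, d95b}.
Among these, 26dd is not an ancestor of any other common ancestor — it is the merge base.

26dd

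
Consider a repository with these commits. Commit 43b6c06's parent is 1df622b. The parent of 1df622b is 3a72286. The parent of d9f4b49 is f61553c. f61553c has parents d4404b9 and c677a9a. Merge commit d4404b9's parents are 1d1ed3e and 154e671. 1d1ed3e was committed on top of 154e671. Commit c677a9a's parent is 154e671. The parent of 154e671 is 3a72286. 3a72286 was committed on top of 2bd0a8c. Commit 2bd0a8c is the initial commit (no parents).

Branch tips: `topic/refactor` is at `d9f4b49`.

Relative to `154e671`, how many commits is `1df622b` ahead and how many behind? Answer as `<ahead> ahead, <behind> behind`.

Reachable from 1df622b: {1df622b, 2bd0a8c, 3a72286}.
Reachable from 154e671: {154e671, 2bd0a8c, 3a72286}.
Only in 1df622b's history (ahead): {1df622b} — 1.
Only in 154e671's history (behind): {154e671} — 1.

1 ahead, 1 behind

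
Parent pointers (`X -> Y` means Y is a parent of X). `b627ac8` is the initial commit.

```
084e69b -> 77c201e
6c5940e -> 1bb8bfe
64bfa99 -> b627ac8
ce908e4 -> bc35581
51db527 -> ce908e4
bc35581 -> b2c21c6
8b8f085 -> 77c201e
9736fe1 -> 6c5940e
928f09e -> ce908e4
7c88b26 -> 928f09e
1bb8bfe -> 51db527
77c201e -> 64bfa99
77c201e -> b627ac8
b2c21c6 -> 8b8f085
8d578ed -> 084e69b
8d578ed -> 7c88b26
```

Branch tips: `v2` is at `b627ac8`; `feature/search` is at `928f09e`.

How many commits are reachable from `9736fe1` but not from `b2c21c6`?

Reachable from 9736fe1: {1bb8bfe, 51db527, 64bfa99, 6c5940e, 77c201e, 8b8f085, 9736fe1, b2c21c6, b627ac8, bc35581, ce908e4}.
Reachable from b2c21c6: {64bfa99, 77c201e, 8b8f085, b2c21c6, b627ac8}.
In 9736fe1's history but not b2c21c6's: {1bb8bfe, 51db527, 6c5940e, 9736fe1, bc35581, ce908e4} — 6 commits.

6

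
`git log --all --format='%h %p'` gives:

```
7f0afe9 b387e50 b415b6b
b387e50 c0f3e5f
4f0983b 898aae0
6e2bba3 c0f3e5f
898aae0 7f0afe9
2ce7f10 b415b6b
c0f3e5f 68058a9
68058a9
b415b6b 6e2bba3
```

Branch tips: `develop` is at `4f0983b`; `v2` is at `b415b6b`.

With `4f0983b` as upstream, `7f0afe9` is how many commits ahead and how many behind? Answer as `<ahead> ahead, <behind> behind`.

Reachable from 7f0afe9: {68058a9, 6e2bba3, 7f0afe9, b387e50, b415b6b, c0f3e5f}.
Reachable from 4f0983b: {4f0983b, 68058a9, 6e2bba3, 7f0afe9, 898aae0, b387e50, b415b6b, c0f3e5f}.
Only in 7f0afe9's history (ahead): {} — 0.
Only in 4f0983b's history (behind): {4f0983b, 898aae0} — 2.

0 ahead, 2 behind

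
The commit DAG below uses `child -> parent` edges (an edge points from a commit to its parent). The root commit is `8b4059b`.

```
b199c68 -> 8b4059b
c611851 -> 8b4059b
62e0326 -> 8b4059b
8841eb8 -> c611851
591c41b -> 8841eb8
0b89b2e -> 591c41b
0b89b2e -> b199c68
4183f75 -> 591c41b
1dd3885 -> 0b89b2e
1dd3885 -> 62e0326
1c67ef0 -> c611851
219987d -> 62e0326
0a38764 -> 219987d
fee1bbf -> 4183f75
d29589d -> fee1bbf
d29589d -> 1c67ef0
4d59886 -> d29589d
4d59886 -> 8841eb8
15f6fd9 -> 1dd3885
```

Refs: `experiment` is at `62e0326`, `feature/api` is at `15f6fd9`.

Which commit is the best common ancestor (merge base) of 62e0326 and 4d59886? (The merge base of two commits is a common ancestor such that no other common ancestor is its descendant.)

8b4059b

Ancestors of 62e0326: {62e0326, 8b4059b}.
Ancestors of 4d59886: {1c67ef0, 4183f75, 4d59886, 591c41b, 8841eb8, 8b4059b, c611851, d29589d, fee1bbf}.
Common ancestors: {8b4059b}.
The only common ancestor is 8b4059b, so it is the merge base.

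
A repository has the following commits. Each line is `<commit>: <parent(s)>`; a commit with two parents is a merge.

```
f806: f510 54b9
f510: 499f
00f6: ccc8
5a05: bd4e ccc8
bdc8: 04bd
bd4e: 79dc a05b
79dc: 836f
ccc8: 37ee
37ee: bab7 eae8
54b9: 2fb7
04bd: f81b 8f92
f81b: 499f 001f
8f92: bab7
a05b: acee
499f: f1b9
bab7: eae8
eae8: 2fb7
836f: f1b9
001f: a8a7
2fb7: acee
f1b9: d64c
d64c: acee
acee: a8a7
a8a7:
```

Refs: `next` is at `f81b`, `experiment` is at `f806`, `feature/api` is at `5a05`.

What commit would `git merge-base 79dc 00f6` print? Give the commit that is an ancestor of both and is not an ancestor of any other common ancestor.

Ancestors of 79dc: {79dc, 836f, a8a7, acee, d64c, f1b9}.
Ancestors of 00f6: {00f6, 2fb7, 37ee, a8a7, acee, bab7, ccc8, eae8}.
Common ancestors: {a8a7, acee}.
Among these, acee is not an ancestor of any other common ancestor — it is the merge base.

acee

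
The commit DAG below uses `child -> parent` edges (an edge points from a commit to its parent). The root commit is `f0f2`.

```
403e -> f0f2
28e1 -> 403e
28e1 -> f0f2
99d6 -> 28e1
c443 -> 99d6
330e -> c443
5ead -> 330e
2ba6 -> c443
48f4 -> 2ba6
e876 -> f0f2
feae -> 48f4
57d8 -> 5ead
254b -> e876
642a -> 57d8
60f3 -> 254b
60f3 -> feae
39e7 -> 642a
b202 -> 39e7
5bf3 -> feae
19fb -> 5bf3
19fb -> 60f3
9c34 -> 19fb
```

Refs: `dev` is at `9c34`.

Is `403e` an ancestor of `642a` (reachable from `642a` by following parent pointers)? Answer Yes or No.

Yes

Ancestors of 642a (commits reachable by following parents): {28e1, 330e, 403e, 57d8, 5ead, 642a, 99d6, c443, f0f2}.
403e is in that set, so it is an ancestor of 642a.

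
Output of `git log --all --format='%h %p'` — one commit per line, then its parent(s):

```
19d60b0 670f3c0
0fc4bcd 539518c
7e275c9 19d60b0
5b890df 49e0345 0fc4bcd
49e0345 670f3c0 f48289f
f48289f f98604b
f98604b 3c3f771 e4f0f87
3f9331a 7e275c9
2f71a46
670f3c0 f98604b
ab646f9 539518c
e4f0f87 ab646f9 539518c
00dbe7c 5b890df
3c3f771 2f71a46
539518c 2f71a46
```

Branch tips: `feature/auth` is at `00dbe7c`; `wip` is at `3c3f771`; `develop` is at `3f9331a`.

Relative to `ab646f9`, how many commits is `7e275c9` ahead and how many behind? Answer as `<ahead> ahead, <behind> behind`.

Reachable from 7e275c9: {19d60b0, 2f71a46, 3c3f771, 539518c, 670f3c0, 7e275c9, ab646f9, e4f0f87, f98604b}.
Reachable from ab646f9: {2f71a46, 539518c, ab646f9}.
Only in 7e275c9's history (ahead): {19d60b0, 3c3f771, 670f3c0, 7e275c9, e4f0f87, f98604b} — 6.
Only in ab646f9's history (behind): {} — 0.

6 ahead, 0 behind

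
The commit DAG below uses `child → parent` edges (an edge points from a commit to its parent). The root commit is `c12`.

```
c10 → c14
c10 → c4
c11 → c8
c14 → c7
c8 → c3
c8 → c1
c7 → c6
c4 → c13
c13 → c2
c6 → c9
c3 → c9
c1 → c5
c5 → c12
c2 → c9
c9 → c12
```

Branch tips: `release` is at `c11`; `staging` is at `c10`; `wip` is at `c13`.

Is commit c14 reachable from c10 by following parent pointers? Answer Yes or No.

Ancestors of c10 (commits reachable by following parents): {c10, c12, c13, c14, c2, c4, c6, c7, c9}.
c14 is in that set, so it is an ancestor of c10.

Yes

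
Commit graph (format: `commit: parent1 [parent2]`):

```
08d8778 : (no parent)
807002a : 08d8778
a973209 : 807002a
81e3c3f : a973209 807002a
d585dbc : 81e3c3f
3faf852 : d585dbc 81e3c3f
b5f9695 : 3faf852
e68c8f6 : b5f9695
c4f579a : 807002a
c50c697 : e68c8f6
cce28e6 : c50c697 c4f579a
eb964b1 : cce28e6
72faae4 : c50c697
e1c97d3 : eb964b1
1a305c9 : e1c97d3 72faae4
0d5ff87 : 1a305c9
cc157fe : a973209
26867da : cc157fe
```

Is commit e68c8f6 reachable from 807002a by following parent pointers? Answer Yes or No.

No

Ancestors of 807002a: {08d8778, 807002a}.
e68c8f6 is not in that set, so it is not an ancestor of 807002a.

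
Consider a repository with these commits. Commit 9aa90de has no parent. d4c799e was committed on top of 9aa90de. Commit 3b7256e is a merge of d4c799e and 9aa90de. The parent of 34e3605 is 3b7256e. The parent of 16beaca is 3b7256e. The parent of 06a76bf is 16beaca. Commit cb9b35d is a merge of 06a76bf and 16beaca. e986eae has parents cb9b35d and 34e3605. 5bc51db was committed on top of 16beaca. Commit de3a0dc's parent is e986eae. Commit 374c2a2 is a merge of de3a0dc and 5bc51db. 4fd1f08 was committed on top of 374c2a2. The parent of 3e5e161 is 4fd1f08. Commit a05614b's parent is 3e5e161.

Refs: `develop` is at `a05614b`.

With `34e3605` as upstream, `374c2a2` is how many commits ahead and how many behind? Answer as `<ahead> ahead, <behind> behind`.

Reachable from 374c2a2: {06a76bf, 16beaca, 34e3605, 374c2a2, 3b7256e, 5bc51db, 9aa90de, cb9b35d, d4c799e, de3a0dc, e986eae}.
Reachable from 34e3605: {34e3605, 3b7256e, 9aa90de, d4c799e}.
Only in 374c2a2's history (ahead): {06a76bf, 16beaca, 374c2a2, 5bc51db, cb9b35d, de3a0dc, e986eae} — 7.
Only in 34e3605's history (behind): {} — 0.

7 ahead, 0 behind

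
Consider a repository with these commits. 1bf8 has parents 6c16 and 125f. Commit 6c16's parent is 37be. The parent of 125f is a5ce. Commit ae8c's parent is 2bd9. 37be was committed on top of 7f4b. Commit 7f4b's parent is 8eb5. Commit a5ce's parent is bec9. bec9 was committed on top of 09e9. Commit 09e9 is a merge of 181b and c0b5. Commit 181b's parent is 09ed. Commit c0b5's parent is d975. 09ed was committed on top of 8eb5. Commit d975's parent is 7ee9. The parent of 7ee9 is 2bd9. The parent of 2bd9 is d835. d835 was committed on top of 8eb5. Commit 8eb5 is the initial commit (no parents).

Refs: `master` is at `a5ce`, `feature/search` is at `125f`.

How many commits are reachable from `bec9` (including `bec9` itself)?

10

Walking parent pointers from bec9: reachable set = {09e9, 09ed, 181b, 2bd9, 7ee9, 8eb5, bec9, c0b5, d835, d975}.
That is 10 commits.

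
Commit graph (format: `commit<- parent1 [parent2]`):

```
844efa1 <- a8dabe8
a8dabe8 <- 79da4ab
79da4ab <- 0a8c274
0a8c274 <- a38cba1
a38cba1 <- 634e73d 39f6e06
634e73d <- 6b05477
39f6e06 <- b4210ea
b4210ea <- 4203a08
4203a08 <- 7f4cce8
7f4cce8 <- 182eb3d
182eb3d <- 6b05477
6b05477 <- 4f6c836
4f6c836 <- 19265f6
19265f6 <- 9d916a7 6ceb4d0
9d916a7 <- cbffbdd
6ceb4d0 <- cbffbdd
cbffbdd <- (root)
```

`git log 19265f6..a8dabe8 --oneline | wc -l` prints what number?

Reachable from a8dabe8: {0a8c274, 182eb3d, 19265f6, 39f6e06, 4203a08, 4f6c836, 634e73d, 6b05477, 6ceb4d0, 79da4ab, 7f4cce8, 9d916a7, a38cba1, a8dabe8, b4210ea, cbffbdd}.
Reachable from 19265f6: {19265f6, 6ceb4d0, 9d916a7, cbffbdd}.
In a8dabe8's history but not 19265f6's: {0a8c274, 182eb3d, 39f6e06, 4203a08, 4f6c836, 634e73d, 6b05477, 79da4ab, 7f4cce8, a38cba1, a8dabe8, b4210ea} — 12 commits.

12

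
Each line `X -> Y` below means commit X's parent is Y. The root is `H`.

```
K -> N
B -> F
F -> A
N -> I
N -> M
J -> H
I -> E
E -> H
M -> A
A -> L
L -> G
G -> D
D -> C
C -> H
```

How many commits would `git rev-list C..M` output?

5

Reachable from M: {A, C, D, G, H, L, M}.
Reachable from C: {C, H}.
In M's history but not C's: {A, D, G, L, M} — 5 commits.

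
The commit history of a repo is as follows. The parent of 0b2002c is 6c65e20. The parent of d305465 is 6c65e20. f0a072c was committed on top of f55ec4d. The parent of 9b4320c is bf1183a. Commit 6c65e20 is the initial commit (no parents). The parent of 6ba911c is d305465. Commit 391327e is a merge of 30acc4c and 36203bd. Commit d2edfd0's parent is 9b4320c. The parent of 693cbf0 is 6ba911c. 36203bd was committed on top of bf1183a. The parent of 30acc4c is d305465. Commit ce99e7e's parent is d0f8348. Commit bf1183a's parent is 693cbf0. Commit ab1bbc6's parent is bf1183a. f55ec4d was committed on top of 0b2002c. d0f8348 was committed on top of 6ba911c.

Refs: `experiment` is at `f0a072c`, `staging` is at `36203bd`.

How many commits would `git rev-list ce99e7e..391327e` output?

5

Reachable from 391327e: {30acc4c, 36203bd, 391327e, 693cbf0, 6ba911c, 6c65e20, bf1183a, d305465}.
Reachable from ce99e7e: {6ba911c, 6c65e20, ce99e7e, d0f8348, d305465}.
In 391327e's history but not ce99e7e's: {30acc4c, 36203bd, 391327e, 693cbf0, bf1183a} — 5 commits.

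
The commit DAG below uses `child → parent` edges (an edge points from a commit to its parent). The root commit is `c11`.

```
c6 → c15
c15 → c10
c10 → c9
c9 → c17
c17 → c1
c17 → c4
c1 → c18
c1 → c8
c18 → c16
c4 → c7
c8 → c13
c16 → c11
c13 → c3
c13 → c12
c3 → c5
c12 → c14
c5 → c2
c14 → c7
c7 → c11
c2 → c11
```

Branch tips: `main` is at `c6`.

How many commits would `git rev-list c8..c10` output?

Reachable from c10: {c1, c10, c11, c12, c13, c14, c16, c17, c18, c2, c3, c4, c5, c7, c8, c9}.
Reachable from c8: {c11, c12, c13, c14, c2, c3, c5, c7, c8}.
In c10's history but not c8's: {c1, c10, c16, c17, c18, c4, c9} — 7 commits.

7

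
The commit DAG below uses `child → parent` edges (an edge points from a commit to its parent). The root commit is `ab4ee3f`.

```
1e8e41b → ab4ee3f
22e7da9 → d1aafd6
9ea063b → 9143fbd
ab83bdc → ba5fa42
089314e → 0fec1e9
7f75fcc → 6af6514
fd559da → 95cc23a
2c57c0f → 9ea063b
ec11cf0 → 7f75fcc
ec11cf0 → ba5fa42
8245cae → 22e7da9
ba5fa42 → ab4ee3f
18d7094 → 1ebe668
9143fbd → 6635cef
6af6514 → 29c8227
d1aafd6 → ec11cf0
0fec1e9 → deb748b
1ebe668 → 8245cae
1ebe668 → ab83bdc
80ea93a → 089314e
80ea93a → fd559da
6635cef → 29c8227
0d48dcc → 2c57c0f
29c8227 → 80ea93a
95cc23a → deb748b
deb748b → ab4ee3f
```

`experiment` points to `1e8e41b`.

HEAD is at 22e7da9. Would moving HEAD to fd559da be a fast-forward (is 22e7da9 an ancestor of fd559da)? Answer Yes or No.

A fast-forward from 22e7da9 to fd559da is possible iff 22e7da9 is an ancestor of fd559da.
Ancestors of fd559da: {95cc23a, ab4ee3f, deb748b, fd559da}.
22e7da9 is not among them, so fast-forward is not possible.

No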